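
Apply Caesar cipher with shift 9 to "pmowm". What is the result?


Caesar cipher: shift "pmowm" by 9
  'p' (pos 15) + 9 = pos 24 = 'y'
  'm' (pos 12) + 9 = pos 21 = 'v'
  'o' (pos 14) + 9 = pos 23 = 'x'
  'w' (pos 22) + 9 = pos 5 = 'f'
  'm' (pos 12) + 9 = pos 21 = 'v'
Result: yvxfv

yvxfv


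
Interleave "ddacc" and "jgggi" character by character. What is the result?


Interleaving "ddacc" and "jgggi":
  Position 0: 'd' from first, 'j' from second => "dj"
  Position 1: 'd' from first, 'g' from second => "dg"
  Position 2: 'a' from first, 'g' from second => "ag"
  Position 3: 'c' from first, 'g' from second => "cg"
  Position 4: 'c' from first, 'i' from second => "ci"
Result: djdgagcgci

djdgagcgci


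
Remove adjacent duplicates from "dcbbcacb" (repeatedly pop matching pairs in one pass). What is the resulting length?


Input: dcbbcacb
Stack-based adjacent duplicate removal:
  Read 'd': push. Stack: d
  Read 'c': push. Stack: dc
  Read 'b': push. Stack: dcb
  Read 'b': matches stack top 'b' => pop. Stack: dc
  Read 'c': matches stack top 'c' => pop. Stack: d
  Read 'a': push. Stack: da
  Read 'c': push. Stack: dac
  Read 'b': push. Stack: dacb
Final stack: "dacb" (length 4)

4


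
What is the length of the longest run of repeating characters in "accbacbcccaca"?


Input: "accbacbcccaca"
Scanning for longest run:
  Position 1 ('c'): new char, reset run to 1
  Position 2 ('c'): continues run of 'c', length=2
  Position 3 ('b'): new char, reset run to 1
  Position 4 ('a'): new char, reset run to 1
  Position 5 ('c'): new char, reset run to 1
  Position 6 ('b'): new char, reset run to 1
  Position 7 ('c'): new char, reset run to 1
  Position 8 ('c'): continues run of 'c', length=2
  Position 9 ('c'): continues run of 'c', length=3
  Position 10 ('a'): new char, reset run to 1
  Position 11 ('c'): new char, reset run to 1
  Position 12 ('a'): new char, reset run to 1
Longest run: 'c' with length 3

3


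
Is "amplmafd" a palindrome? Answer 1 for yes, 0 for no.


Input: amplmafd
Reversed: dfamlpma
  Compare pos 0 ('a') with pos 7 ('d'): MISMATCH
  Compare pos 1 ('m') with pos 6 ('f'): MISMATCH
  Compare pos 2 ('p') with pos 5 ('a'): MISMATCH
  Compare pos 3 ('l') with pos 4 ('m'): MISMATCH
Result: not a palindrome

0


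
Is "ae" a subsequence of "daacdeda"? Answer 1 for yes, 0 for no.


Check if "ae" is a subsequence of "daacdeda"
Greedy scan:
  Position 0 ('d'): no match needed
  Position 1 ('a'): matches sub[0] = 'a'
  Position 2 ('a'): no match needed
  Position 3 ('c'): no match needed
  Position 4 ('d'): no match needed
  Position 5 ('e'): matches sub[1] = 'e'
  Position 6 ('d'): no match needed
  Position 7 ('a'): no match needed
All 2 characters matched => is a subsequence

1


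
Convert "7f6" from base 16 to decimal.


Input: "7f6" in base 16
Positional expansion:
  Digit '7' (value 7) x 16^2 = 1792
  Digit 'f' (value 15) x 16^1 = 240
  Digit '6' (value 6) x 16^0 = 6
Sum = 2038

2038


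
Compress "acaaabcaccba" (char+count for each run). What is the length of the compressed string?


Input: acaaabcaccba
Runs:
  'a' x 1 => "a1"
  'c' x 1 => "c1"
  'a' x 3 => "a3"
  'b' x 1 => "b1"
  'c' x 1 => "c1"
  'a' x 1 => "a1"
  'c' x 2 => "c2"
  'b' x 1 => "b1"
  'a' x 1 => "a1"
Compressed: "a1c1a3b1c1a1c2b1a1"
Compressed length: 18

18


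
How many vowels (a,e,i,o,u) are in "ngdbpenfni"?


Input: ngdbpenfni
Checking each character:
  'n' at position 0: consonant
  'g' at position 1: consonant
  'd' at position 2: consonant
  'b' at position 3: consonant
  'p' at position 4: consonant
  'e' at position 5: vowel (running total: 1)
  'n' at position 6: consonant
  'f' at position 7: consonant
  'n' at position 8: consonant
  'i' at position 9: vowel (running total: 2)
Total vowels: 2

2


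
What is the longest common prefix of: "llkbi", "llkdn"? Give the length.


Words: llkbi, llkdn
  Position 0: all 'l' => match
  Position 1: all 'l' => match
  Position 2: all 'k' => match
  Position 3: ('b', 'd') => mismatch, stop
LCP = "llk" (length 3)

3


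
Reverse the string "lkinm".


Input: lkinm
Reading characters right to left:
  Position 4: 'm'
  Position 3: 'n'
  Position 2: 'i'
  Position 1: 'k'
  Position 0: 'l'
Reversed: mnikl

mnikl


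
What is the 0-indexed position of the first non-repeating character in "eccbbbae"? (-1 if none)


Input: eccbbbae
Character frequencies:
  'a': 1
  'b': 3
  'c': 2
  'e': 2
Scanning left to right for freq == 1:
  Position 0 ('e'): freq=2, skip
  Position 1 ('c'): freq=2, skip
  Position 2 ('c'): freq=2, skip
  Position 3 ('b'): freq=3, skip
  Position 4 ('b'): freq=3, skip
  Position 5 ('b'): freq=3, skip
  Position 6 ('a'): unique! => answer = 6

6


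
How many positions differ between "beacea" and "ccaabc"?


Comparing "beacea" and "ccaabc" position by position:
  Position 0: 'b' vs 'c' => DIFFER
  Position 1: 'e' vs 'c' => DIFFER
  Position 2: 'a' vs 'a' => same
  Position 3: 'c' vs 'a' => DIFFER
  Position 4: 'e' vs 'b' => DIFFER
  Position 5: 'a' vs 'c' => DIFFER
Positions that differ: 5

5


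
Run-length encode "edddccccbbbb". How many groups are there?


Input: edddccccbbbb
Scanning for consecutive runs:
  Group 1: 'e' x 1 (positions 0-0)
  Group 2: 'd' x 3 (positions 1-3)
  Group 3: 'c' x 4 (positions 4-7)
  Group 4: 'b' x 4 (positions 8-11)
Total groups: 4

4


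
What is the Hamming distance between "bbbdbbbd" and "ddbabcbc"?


Comparing "bbbdbbbd" and "ddbabcbc" position by position:
  Position 0: 'b' vs 'd' => differ
  Position 1: 'b' vs 'd' => differ
  Position 2: 'b' vs 'b' => same
  Position 3: 'd' vs 'a' => differ
  Position 4: 'b' vs 'b' => same
  Position 5: 'b' vs 'c' => differ
  Position 6: 'b' vs 'b' => same
  Position 7: 'd' vs 'c' => differ
Total differences (Hamming distance): 5

5


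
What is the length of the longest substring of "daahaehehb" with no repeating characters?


Input: "daahaehehb"
Sliding window (track last position of each char):
  Position 0 ('d'): window [0,0] length 1 -- new best
  Position 1 ('a'): window [0,1] length 2 -- new best
  Position 2 ('a'): repeat (last at 1), move window start to 2
  Position 2 ('a'): window [2,2] length 1
  Position 3 ('h'): window [2,3] length 2
  Position 4 ('a'): repeat (last at 2), move window start to 3
  Position 4 ('a'): window [3,4] length 2
  Position 5 ('e'): window [3,5] length 3 -- new best
  Position 6 ('h'): repeat (last at 3), move window start to 4
  Position 6 ('h'): window [4,6] length 3
  Position 7 ('e'): repeat (last at 5), move window start to 6
  Position 7 ('e'): window [6,7] length 2
  Position 8 ('h'): repeat (last at 6), move window start to 7
  Position 8 ('h'): window [7,8] length 2
  Position 9 ('b'): window [7,9] length 3
Longest substring with no repeats: "hae" with length 3

3


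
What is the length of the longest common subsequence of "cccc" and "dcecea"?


LCS of "cccc" and "dcecea"
DP table:
           d    c    e    c    e    a
      0    0    0    0    0    0    0
  c   0    0    1    1    1    1    1
  c   0    0    1    1    2    2    2
  c   0    0    1    1    2    2    2
  c   0    0    1    1    2    2    2
LCS length = dp[4][6] = 2

2


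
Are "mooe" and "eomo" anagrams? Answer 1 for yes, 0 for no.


Strings: "mooe", "eomo"
Sorted first:  emoo
Sorted second: emoo
Sorted forms match => anagrams

1


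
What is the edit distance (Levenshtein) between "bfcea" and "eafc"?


Computing edit distance: "bfcea" -> "eafc"
DP table:
           e    a    f    c
      0    1    2    3    4
  b   1    1    2    3    4
  f   2    2    2    2    3
  c   3    3    3    3    2
  e   4    3    4    4    3
  a   5    4    3    4    4
Edit distance = dp[5][4] = 4

4


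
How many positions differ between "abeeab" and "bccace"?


Comparing "abeeab" and "bccace" position by position:
  Position 0: 'a' vs 'b' => DIFFER
  Position 1: 'b' vs 'c' => DIFFER
  Position 2: 'e' vs 'c' => DIFFER
  Position 3: 'e' vs 'a' => DIFFER
  Position 4: 'a' vs 'c' => DIFFER
  Position 5: 'b' vs 'e' => DIFFER
Positions that differ: 6

6


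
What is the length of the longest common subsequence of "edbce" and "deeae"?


LCS of "edbce" and "deeae"
DP table:
           d    e    e    a    e
      0    0    0    0    0    0
  e   0    0    1    1    1    1
  d   0    1    1    1    1    1
  b   0    1    1    1    1    1
  c   0    1    1    1    1    1
  e   0    1    2    2    2    2
LCS length = dp[5][5] = 2

2


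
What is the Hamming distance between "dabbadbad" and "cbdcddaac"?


Comparing "dabbadbad" and "cbdcddaac" position by position:
  Position 0: 'd' vs 'c' => differ
  Position 1: 'a' vs 'b' => differ
  Position 2: 'b' vs 'd' => differ
  Position 3: 'b' vs 'c' => differ
  Position 4: 'a' vs 'd' => differ
  Position 5: 'd' vs 'd' => same
  Position 6: 'b' vs 'a' => differ
  Position 7: 'a' vs 'a' => same
  Position 8: 'd' vs 'c' => differ
Total differences (Hamming distance): 7

7


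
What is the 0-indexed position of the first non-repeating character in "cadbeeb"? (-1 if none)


Input: cadbeeb
Character frequencies:
  'a': 1
  'b': 2
  'c': 1
  'd': 1
  'e': 2
Scanning left to right for freq == 1:
  Position 0 ('c'): unique! => answer = 0

0


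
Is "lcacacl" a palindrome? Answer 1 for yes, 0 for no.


Input: lcacacl
Reversed: lcacacl
  Compare pos 0 ('l') with pos 6 ('l'): match
  Compare pos 1 ('c') with pos 5 ('c'): match
  Compare pos 2 ('a') with pos 4 ('a'): match
Result: palindrome

1


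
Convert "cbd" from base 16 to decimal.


Input: "cbd" in base 16
Positional expansion:
  Digit 'c' (value 12) x 16^2 = 3072
  Digit 'b' (value 11) x 16^1 = 176
  Digit 'd' (value 13) x 16^0 = 13
Sum = 3261

3261


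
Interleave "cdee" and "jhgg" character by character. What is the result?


Interleaving "cdee" and "jhgg":
  Position 0: 'c' from first, 'j' from second => "cj"
  Position 1: 'd' from first, 'h' from second => "dh"
  Position 2: 'e' from first, 'g' from second => "eg"
  Position 3: 'e' from first, 'g' from second => "eg"
Result: cjdhegeg

cjdhegeg


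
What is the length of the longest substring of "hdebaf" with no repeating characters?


Input: "hdebaf"
Sliding window (track last position of each char):
  Position 0 ('h'): window [0,0] length 1 -- new best
  Position 1 ('d'): window [0,1] length 2 -- new best
  Position 2 ('e'): window [0,2] length 3 -- new best
  Position 3 ('b'): window [0,3] length 4 -- new best
  Position 4 ('a'): window [0,4] length 5 -- new best
  Position 5 ('f'): window [0,5] length 6 -- new best
Longest substring with no repeats: "hdebaf" with length 6

6


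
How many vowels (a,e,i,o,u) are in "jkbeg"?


Input: jkbeg
Checking each character:
  'j' at position 0: consonant
  'k' at position 1: consonant
  'b' at position 2: consonant
  'e' at position 3: vowel (running total: 1)
  'g' at position 4: consonant
Total vowels: 1

1


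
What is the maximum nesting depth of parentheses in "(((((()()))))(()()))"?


Input: "(((((()()))))(()()))"
Tracking depth:
  Position 0 '(': depth becomes 1
  Position 1 '(': depth becomes 2
  Position 2 '(': depth becomes 3
  Position 3 '(': depth becomes 4
  Position 4 '(': depth becomes 5
  Position 5 '(': depth becomes 6
  Position 6 ')': depth becomes 5
  Position 7 '(': depth becomes 6
  Position 8 ')': depth becomes 5
  Position 9 ')': depth becomes 4
  Position 10 ')': depth becomes 3
  Position 11 ')': depth becomes 2
  Position 12 ')': depth becomes 1
  Position 13 '(': depth becomes 2
  Position 14 '(': depth becomes 3
  Position 15 ')': depth becomes 2
  Position 16 '(': depth becomes 3
  Position 17 ')': depth becomes 2
  Position 18 ')': depth becomes 1
  Position 19 ')': depth becomes 0
Maximum depth reached: 6

6


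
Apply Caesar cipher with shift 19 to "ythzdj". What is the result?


Caesar cipher: shift "ythzdj" by 19
  'y' (pos 24) + 19 = pos 17 = 'r'
  't' (pos 19) + 19 = pos 12 = 'm'
  'h' (pos 7) + 19 = pos 0 = 'a'
  'z' (pos 25) + 19 = pos 18 = 's'
  'd' (pos 3) + 19 = pos 22 = 'w'
  'j' (pos 9) + 19 = pos 2 = 'c'
Result: rmaswc

rmaswc


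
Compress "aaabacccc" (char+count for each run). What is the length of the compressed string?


Input: aaabacccc
Runs:
  'a' x 3 => "a3"
  'b' x 1 => "b1"
  'a' x 1 => "a1"
  'c' x 4 => "c4"
Compressed: "a3b1a1c4"
Compressed length: 8

8


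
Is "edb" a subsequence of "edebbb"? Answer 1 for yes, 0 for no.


Check if "edb" is a subsequence of "edebbb"
Greedy scan:
  Position 0 ('e'): matches sub[0] = 'e'
  Position 1 ('d'): matches sub[1] = 'd'
  Position 2 ('e'): no match needed
  Position 3 ('b'): matches sub[2] = 'b'
  Position 4 ('b'): no match needed
  Position 5 ('b'): no match needed
All 3 characters matched => is a subsequence

1


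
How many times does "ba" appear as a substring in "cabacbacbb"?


Searching for "ba" in "cabacbacbb"
Scanning each position:
  Position 0: "ca" => no
  Position 1: "ab" => no
  Position 2: "ba" => MATCH
  Position 3: "ac" => no
  Position 4: "cb" => no
  Position 5: "ba" => MATCH
  Position 6: "ac" => no
  Position 7: "cb" => no
  Position 8: "bb" => no
Total occurrences: 2

2


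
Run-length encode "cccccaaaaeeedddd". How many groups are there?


Input: cccccaaaaeeedddd
Scanning for consecutive runs:
  Group 1: 'c' x 5 (positions 0-4)
  Group 2: 'a' x 4 (positions 5-8)
  Group 3: 'e' x 3 (positions 9-11)
  Group 4: 'd' x 4 (positions 12-15)
Total groups: 4

4


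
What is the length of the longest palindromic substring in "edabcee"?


Input: "edabcee"
Checking substrings for palindromes:
  [5:7] "ee" (len 2) => palindrome
Longest palindromic substring: "ee" with length 2

2


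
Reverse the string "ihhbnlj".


Input: ihhbnlj
Reading characters right to left:
  Position 6: 'j'
  Position 5: 'l'
  Position 4: 'n'
  Position 3: 'b'
  Position 2: 'h'
  Position 1: 'h'
  Position 0: 'i'
Reversed: jlnbhhi

jlnbhhi


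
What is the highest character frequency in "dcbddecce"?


Input: dcbddecce
Character counts:
  'b': 1
  'c': 3
  'd': 3
  'e': 2
Maximum frequency: 3

3


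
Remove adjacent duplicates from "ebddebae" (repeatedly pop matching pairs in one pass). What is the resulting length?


Input: ebddebae
Stack-based adjacent duplicate removal:
  Read 'e': push. Stack: e
  Read 'b': push. Stack: eb
  Read 'd': push. Stack: ebd
  Read 'd': matches stack top 'd' => pop. Stack: eb
  Read 'e': push. Stack: ebe
  Read 'b': push. Stack: ebeb
  Read 'a': push. Stack: ebeba
  Read 'e': push. Stack: ebebae
Final stack: "ebebae" (length 6)

6


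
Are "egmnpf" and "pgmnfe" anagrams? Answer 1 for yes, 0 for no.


Strings: "egmnpf", "pgmnfe"
Sorted first:  efgmnp
Sorted second: efgmnp
Sorted forms match => anagrams

1


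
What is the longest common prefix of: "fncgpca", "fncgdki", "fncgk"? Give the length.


Words: fncgpca, fncgdki, fncgk
  Position 0: all 'f' => match
  Position 1: all 'n' => match
  Position 2: all 'c' => match
  Position 3: all 'g' => match
  Position 4: ('p', 'd', 'k') => mismatch, stop
LCP = "fncg" (length 4)

4


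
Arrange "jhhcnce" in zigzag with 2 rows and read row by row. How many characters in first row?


Zigzag "jhhcnce" into 2 rows:
Placing characters:
  'j' => row 0
  'h' => row 1
  'h' => row 0
  'c' => row 1
  'n' => row 0
  'c' => row 1
  'e' => row 0
Rows:
  Row 0: "jhne"
  Row 1: "hcc"
First row length: 4

4


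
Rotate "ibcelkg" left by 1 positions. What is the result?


Input: "ibcelkg", rotate left by 1
First 1 characters: "i"
Remaining characters: "bcelkg"
Concatenate remaining + first: "bcelkg" + "i" = "bcelkgi"

bcelkgi


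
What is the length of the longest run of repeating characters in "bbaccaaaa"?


Input: "bbaccaaaa"
Scanning for longest run:
  Position 1 ('b'): continues run of 'b', length=2
  Position 2 ('a'): new char, reset run to 1
  Position 3 ('c'): new char, reset run to 1
  Position 4 ('c'): continues run of 'c', length=2
  Position 5 ('a'): new char, reset run to 1
  Position 6 ('a'): continues run of 'a', length=2
  Position 7 ('a'): continues run of 'a', length=3
  Position 8 ('a'): continues run of 'a', length=4
Longest run: 'a' with length 4

4


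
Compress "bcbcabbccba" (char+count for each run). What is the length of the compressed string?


Input: bcbcabbccba
Runs:
  'b' x 1 => "b1"
  'c' x 1 => "c1"
  'b' x 1 => "b1"
  'c' x 1 => "c1"
  'a' x 1 => "a1"
  'b' x 2 => "b2"
  'c' x 2 => "c2"
  'b' x 1 => "b1"
  'a' x 1 => "a1"
Compressed: "b1c1b1c1a1b2c2b1a1"
Compressed length: 18

18


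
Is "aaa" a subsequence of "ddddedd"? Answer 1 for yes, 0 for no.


Check if "aaa" is a subsequence of "ddddedd"
Greedy scan:
  Position 0 ('d'): no match needed
  Position 1 ('d'): no match needed
  Position 2 ('d'): no match needed
  Position 3 ('d'): no match needed
  Position 4 ('e'): no match needed
  Position 5 ('d'): no match needed
  Position 6 ('d'): no match needed
Only matched 0/3 characters => not a subsequence

0


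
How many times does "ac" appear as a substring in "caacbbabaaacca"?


Searching for "ac" in "caacbbabaaacca"
Scanning each position:
  Position 0: "ca" => no
  Position 1: "aa" => no
  Position 2: "ac" => MATCH
  Position 3: "cb" => no
  Position 4: "bb" => no
  Position 5: "ba" => no
  Position 6: "ab" => no
  Position 7: "ba" => no
  Position 8: "aa" => no
  Position 9: "aa" => no
  Position 10: "ac" => MATCH
  Position 11: "cc" => no
  Position 12: "ca" => no
Total occurrences: 2

2


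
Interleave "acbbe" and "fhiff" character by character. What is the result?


Interleaving "acbbe" and "fhiff":
  Position 0: 'a' from first, 'f' from second => "af"
  Position 1: 'c' from first, 'h' from second => "ch"
  Position 2: 'b' from first, 'i' from second => "bi"
  Position 3: 'b' from first, 'f' from second => "bf"
  Position 4: 'e' from first, 'f' from second => "ef"
Result: afchbibfef

afchbibfef


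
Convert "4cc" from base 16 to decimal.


Input: "4cc" in base 16
Positional expansion:
  Digit '4' (value 4) x 16^2 = 1024
  Digit 'c' (value 12) x 16^1 = 192
  Digit 'c' (value 12) x 16^0 = 12
Sum = 1228

1228


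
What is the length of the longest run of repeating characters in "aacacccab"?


Input: "aacacccab"
Scanning for longest run:
  Position 1 ('a'): continues run of 'a', length=2
  Position 2 ('c'): new char, reset run to 1
  Position 3 ('a'): new char, reset run to 1
  Position 4 ('c'): new char, reset run to 1
  Position 5 ('c'): continues run of 'c', length=2
  Position 6 ('c'): continues run of 'c', length=3
  Position 7 ('a'): new char, reset run to 1
  Position 8 ('b'): new char, reset run to 1
Longest run: 'c' with length 3

3


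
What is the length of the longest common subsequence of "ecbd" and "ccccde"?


LCS of "ecbd" and "ccccde"
DP table:
           c    c    c    c    d    e
      0    0    0    0    0    0    0
  e   0    0    0    0    0    0    1
  c   0    1    1    1    1    1    1
  b   0    1    1    1    1    1    1
  d   0    1    1    1    1    2    2
LCS length = dp[4][6] = 2

2


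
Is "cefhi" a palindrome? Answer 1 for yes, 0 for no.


Input: cefhi
Reversed: ihfec
  Compare pos 0 ('c') with pos 4 ('i'): MISMATCH
  Compare pos 1 ('e') with pos 3 ('h'): MISMATCH
Result: not a palindrome

0


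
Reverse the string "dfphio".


Input: dfphio
Reading characters right to left:
  Position 5: 'o'
  Position 4: 'i'
  Position 3: 'h'
  Position 2: 'p'
  Position 1: 'f'
  Position 0: 'd'
Reversed: oihpfd

oihpfd


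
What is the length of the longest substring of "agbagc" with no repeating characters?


Input: "agbagc"
Sliding window (track last position of each char):
  Position 0 ('a'): window [0,0] length 1 -- new best
  Position 1 ('g'): window [0,1] length 2 -- new best
  Position 2 ('b'): window [0,2] length 3 -- new best
  Position 3 ('a'): repeat (last at 0), move window start to 1
  Position 3 ('a'): window [1,3] length 3
  Position 4 ('g'): repeat (last at 1), move window start to 2
  Position 4 ('g'): window [2,4] length 3
  Position 5 ('c'): window [2,5] length 4 -- new best
Longest substring with no repeats: "bagc" with length 4

4


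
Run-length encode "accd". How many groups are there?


Input: accd
Scanning for consecutive runs:
  Group 1: 'a' x 1 (positions 0-0)
  Group 2: 'c' x 2 (positions 1-2)
  Group 3: 'd' x 1 (positions 3-3)
Total groups: 3

3


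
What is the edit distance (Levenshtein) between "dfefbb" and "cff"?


Computing edit distance: "dfefbb" -> "cff"
DP table:
           c    f    f
      0    1    2    3
  d   1    1    2    3
  f   2    2    1    2
  e   3    3    2    2
  f   4    4    3    2
  b   5    5    4    3
  b   6    6    5    4
Edit distance = dp[6][3] = 4

4


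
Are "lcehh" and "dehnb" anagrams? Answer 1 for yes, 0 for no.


Strings: "lcehh", "dehnb"
Sorted first:  cehhl
Sorted second: bdehn
Differ at position 0: 'c' vs 'b' => not anagrams

0


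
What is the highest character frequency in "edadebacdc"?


Input: edadebacdc
Character counts:
  'a': 2
  'b': 1
  'c': 2
  'd': 3
  'e': 2
Maximum frequency: 3

3


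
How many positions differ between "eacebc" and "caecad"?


Comparing "eacebc" and "caecad" position by position:
  Position 0: 'e' vs 'c' => DIFFER
  Position 1: 'a' vs 'a' => same
  Position 2: 'c' vs 'e' => DIFFER
  Position 3: 'e' vs 'c' => DIFFER
  Position 4: 'b' vs 'a' => DIFFER
  Position 5: 'c' vs 'd' => DIFFER
Positions that differ: 5

5


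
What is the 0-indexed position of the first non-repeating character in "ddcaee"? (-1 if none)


Input: ddcaee
Character frequencies:
  'a': 1
  'c': 1
  'd': 2
  'e': 2
Scanning left to right for freq == 1:
  Position 0 ('d'): freq=2, skip
  Position 1 ('d'): freq=2, skip
  Position 2 ('c'): unique! => answer = 2

2


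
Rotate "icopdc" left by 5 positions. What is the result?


Input: "icopdc", rotate left by 5
First 5 characters: "icopd"
Remaining characters: "c"
Concatenate remaining + first: "c" + "icopd" = "cicopd"

cicopd


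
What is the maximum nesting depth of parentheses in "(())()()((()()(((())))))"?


Input: "(())()()((()()(((())))))"
Tracking depth:
  Position 0 '(': depth becomes 1
  Position 1 '(': depth becomes 2
  Position 2 ')': depth becomes 1
  Position 3 ')': depth becomes 0
  Position 4 '(': depth becomes 1
  Position 5 ')': depth becomes 0
  Position 6 '(': depth becomes 1
  Position 7 ')': depth becomes 0
  Position 8 '(': depth becomes 1
  Position 9 '(': depth becomes 2
  Position 10 '(': depth becomes 3
  Position 11 ')': depth becomes 2
  Position 12 '(': depth becomes 3
  Position 13 ')': depth becomes 2
  Position 14 '(': depth becomes 3
  Position 15 '(': depth becomes 4
  Position 16 '(': depth becomes 5
  Position 17 '(': depth becomes 6
  Position 18 ')': depth becomes 5
  Position 19 ')': depth becomes 4
  Position 20 ')': depth becomes 3
  Position 21 ')': depth becomes 2
  Position 22 ')': depth becomes 1
  Position 23 ')': depth becomes 0
Maximum depth reached: 6

6


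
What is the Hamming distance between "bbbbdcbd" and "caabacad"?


Comparing "bbbbdcbd" and "caabacad" position by position:
  Position 0: 'b' vs 'c' => differ
  Position 1: 'b' vs 'a' => differ
  Position 2: 'b' vs 'a' => differ
  Position 3: 'b' vs 'b' => same
  Position 4: 'd' vs 'a' => differ
  Position 5: 'c' vs 'c' => same
  Position 6: 'b' vs 'a' => differ
  Position 7: 'd' vs 'd' => same
Total differences (Hamming distance): 5

5


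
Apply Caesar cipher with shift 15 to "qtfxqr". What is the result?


Caesar cipher: shift "qtfxqr" by 15
  'q' (pos 16) + 15 = pos 5 = 'f'
  't' (pos 19) + 15 = pos 8 = 'i'
  'f' (pos 5) + 15 = pos 20 = 'u'
  'x' (pos 23) + 15 = pos 12 = 'm'
  'q' (pos 16) + 15 = pos 5 = 'f'
  'r' (pos 17) + 15 = pos 6 = 'g'
Result: fiumfg

fiumfg


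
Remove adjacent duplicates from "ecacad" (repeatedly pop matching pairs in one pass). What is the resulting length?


Input: ecacad
Stack-based adjacent duplicate removal:
  Read 'e': push. Stack: e
  Read 'c': push. Stack: ec
  Read 'a': push. Stack: eca
  Read 'c': push. Stack: ecac
  Read 'a': push. Stack: ecaca
  Read 'd': push. Stack: ecacad
Final stack: "ecacad" (length 6)

6


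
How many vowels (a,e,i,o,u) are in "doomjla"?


Input: doomjla
Checking each character:
  'd' at position 0: consonant
  'o' at position 1: vowel (running total: 1)
  'o' at position 2: vowel (running total: 2)
  'm' at position 3: consonant
  'j' at position 4: consonant
  'l' at position 5: consonant
  'a' at position 6: vowel (running total: 3)
Total vowels: 3

3


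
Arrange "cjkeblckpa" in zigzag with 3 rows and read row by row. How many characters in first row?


Zigzag "cjkeblckpa" into 3 rows:
Placing characters:
  'c' => row 0
  'j' => row 1
  'k' => row 2
  'e' => row 1
  'b' => row 0
  'l' => row 1
  'c' => row 2
  'k' => row 1
  'p' => row 0
  'a' => row 1
Rows:
  Row 0: "cbp"
  Row 1: "jelka"
  Row 2: "kc"
First row length: 3

3


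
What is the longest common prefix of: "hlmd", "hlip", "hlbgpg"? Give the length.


Words: hlmd, hlip, hlbgpg
  Position 0: all 'h' => match
  Position 1: all 'l' => match
  Position 2: ('m', 'i', 'b') => mismatch, stop
LCP = "hl" (length 2)

2


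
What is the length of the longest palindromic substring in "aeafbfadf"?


Input: "aeafbfadf"
Checking substrings for palindromes:
  [2:7] "afbfa" (len 5) => palindrome
  [0:3] "aea" (len 3) => palindrome
  [3:6] "fbf" (len 3) => palindrome
Longest palindromic substring: "afbfa" with length 5

5


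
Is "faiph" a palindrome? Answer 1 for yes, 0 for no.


Input: faiph
Reversed: hpiaf
  Compare pos 0 ('f') with pos 4 ('h'): MISMATCH
  Compare pos 1 ('a') with pos 3 ('p'): MISMATCH
Result: not a palindrome

0


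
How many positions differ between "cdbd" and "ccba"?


Comparing "cdbd" and "ccba" position by position:
  Position 0: 'c' vs 'c' => same
  Position 1: 'd' vs 'c' => DIFFER
  Position 2: 'b' vs 'b' => same
  Position 3: 'd' vs 'a' => DIFFER
Positions that differ: 2

2


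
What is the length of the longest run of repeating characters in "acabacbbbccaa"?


Input: "acabacbbbccaa"
Scanning for longest run:
  Position 1 ('c'): new char, reset run to 1
  Position 2 ('a'): new char, reset run to 1
  Position 3 ('b'): new char, reset run to 1
  Position 4 ('a'): new char, reset run to 1
  Position 5 ('c'): new char, reset run to 1
  Position 6 ('b'): new char, reset run to 1
  Position 7 ('b'): continues run of 'b', length=2
  Position 8 ('b'): continues run of 'b', length=3
  Position 9 ('c'): new char, reset run to 1
  Position 10 ('c'): continues run of 'c', length=2
  Position 11 ('a'): new char, reset run to 1
  Position 12 ('a'): continues run of 'a', length=2
Longest run: 'b' with length 3

3


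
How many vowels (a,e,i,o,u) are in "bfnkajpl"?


Input: bfnkajpl
Checking each character:
  'b' at position 0: consonant
  'f' at position 1: consonant
  'n' at position 2: consonant
  'k' at position 3: consonant
  'a' at position 4: vowel (running total: 1)
  'j' at position 5: consonant
  'p' at position 6: consonant
  'l' at position 7: consonant
Total vowels: 1

1


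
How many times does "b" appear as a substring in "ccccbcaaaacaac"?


Searching for "b" in "ccccbcaaaacaac"
Scanning each position:
  Position 0: "c" => no
  Position 1: "c" => no
  Position 2: "c" => no
  Position 3: "c" => no
  Position 4: "b" => MATCH
  Position 5: "c" => no
  Position 6: "a" => no
  Position 7: "a" => no
  Position 8: "a" => no
  Position 9: "a" => no
  Position 10: "c" => no
  Position 11: "a" => no
  Position 12: "a" => no
  Position 13: "c" => no
Total occurrences: 1

1


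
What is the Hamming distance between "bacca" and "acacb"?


Comparing "bacca" and "acacb" position by position:
  Position 0: 'b' vs 'a' => differ
  Position 1: 'a' vs 'c' => differ
  Position 2: 'c' vs 'a' => differ
  Position 3: 'c' vs 'c' => same
  Position 4: 'a' vs 'b' => differ
Total differences (Hamming distance): 4

4


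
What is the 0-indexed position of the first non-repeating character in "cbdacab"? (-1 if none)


Input: cbdacab
Character frequencies:
  'a': 2
  'b': 2
  'c': 2
  'd': 1
Scanning left to right for freq == 1:
  Position 0 ('c'): freq=2, skip
  Position 1 ('b'): freq=2, skip
  Position 2 ('d'): unique! => answer = 2

2


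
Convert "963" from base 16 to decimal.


Input: "963" in base 16
Positional expansion:
  Digit '9' (value 9) x 16^2 = 2304
  Digit '6' (value 6) x 16^1 = 96
  Digit '3' (value 3) x 16^0 = 3
Sum = 2403

2403


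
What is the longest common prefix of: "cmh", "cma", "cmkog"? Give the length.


Words: cmh, cma, cmkog
  Position 0: all 'c' => match
  Position 1: all 'm' => match
  Position 2: ('h', 'a', 'k') => mismatch, stop
LCP = "cm" (length 2)

2


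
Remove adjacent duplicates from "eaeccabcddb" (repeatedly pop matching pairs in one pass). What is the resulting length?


Input: eaeccabcddb
Stack-based adjacent duplicate removal:
  Read 'e': push. Stack: e
  Read 'a': push. Stack: ea
  Read 'e': push. Stack: eae
  Read 'c': push. Stack: eaec
  Read 'c': matches stack top 'c' => pop. Stack: eae
  Read 'a': push. Stack: eaea
  Read 'b': push. Stack: eaeab
  Read 'c': push. Stack: eaeabc
  Read 'd': push. Stack: eaeabcd
  Read 'd': matches stack top 'd' => pop. Stack: eaeabc
  Read 'b': push. Stack: eaeabcb
Final stack: "eaeabcb" (length 7)

7


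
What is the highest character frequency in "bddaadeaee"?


Input: bddaadeaee
Character counts:
  'a': 3
  'b': 1
  'd': 3
  'e': 3
Maximum frequency: 3

3


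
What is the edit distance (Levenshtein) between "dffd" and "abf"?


Computing edit distance: "dffd" -> "abf"
DP table:
           a    b    f
      0    1    2    3
  d   1    1    2    3
  f   2    2    2    2
  f   3    3    3    2
  d   4    4    4    3
Edit distance = dp[4][3] = 3

3


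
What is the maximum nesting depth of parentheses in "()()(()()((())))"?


Input: "()()(()()((())))"
Tracking depth:
  Position 0 '(': depth becomes 1
  Position 1 ')': depth becomes 0
  Position 2 '(': depth becomes 1
  Position 3 ')': depth becomes 0
  Position 4 '(': depth becomes 1
  Position 5 '(': depth becomes 2
  Position 6 ')': depth becomes 1
  Position 7 '(': depth becomes 2
  Position 8 ')': depth becomes 1
  Position 9 '(': depth becomes 2
  Position 10 '(': depth becomes 3
  Position 11 '(': depth becomes 4
  Position 12 ')': depth becomes 3
  Position 13 ')': depth becomes 2
  Position 14 ')': depth becomes 1
  Position 15 ')': depth becomes 0
Maximum depth reached: 4

4


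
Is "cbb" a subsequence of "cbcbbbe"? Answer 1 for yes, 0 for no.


Check if "cbb" is a subsequence of "cbcbbbe"
Greedy scan:
  Position 0 ('c'): matches sub[0] = 'c'
  Position 1 ('b'): matches sub[1] = 'b'
  Position 2 ('c'): no match needed
  Position 3 ('b'): matches sub[2] = 'b'
  Position 4 ('b'): no match needed
  Position 5 ('b'): no match needed
  Position 6 ('e'): no match needed
All 3 characters matched => is a subsequence

1


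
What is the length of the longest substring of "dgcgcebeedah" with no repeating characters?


Input: "dgcgcebeedah"
Sliding window (track last position of each char):
  Position 0 ('d'): window [0,0] length 1 -- new best
  Position 1 ('g'): window [0,1] length 2 -- new best
  Position 2 ('c'): window [0,2] length 3 -- new best
  Position 3 ('g'): repeat (last at 1), move window start to 2
  Position 3 ('g'): window [2,3] length 2
  Position 4 ('c'): repeat (last at 2), move window start to 3
  Position 4 ('c'): window [3,4] length 2
  Position 5 ('e'): window [3,5] length 3
  Position 6 ('b'): window [3,6] length 4 -- new best
  Position 7 ('e'): repeat (last at 5), move window start to 6
  Position 7 ('e'): window [6,7] length 2
  Position 8 ('e'): repeat (last at 7), move window start to 8
  Position 8 ('e'): window [8,8] length 1
  Position 9 ('d'): window [8,9] length 2
  Position 10 ('a'): window [8,10] length 3
  Position 11 ('h'): window [8,11] length 4
Longest substring with no repeats: "gceb" with length 4

4


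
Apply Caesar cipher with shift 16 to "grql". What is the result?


Caesar cipher: shift "grql" by 16
  'g' (pos 6) + 16 = pos 22 = 'w'
  'r' (pos 17) + 16 = pos 7 = 'h'
  'q' (pos 16) + 16 = pos 6 = 'g'
  'l' (pos 11) + 16 = pos 1 = 'b'
Result: whgb

whgb


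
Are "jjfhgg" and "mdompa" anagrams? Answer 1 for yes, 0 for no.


Strings: "jjfhgg", "mdompa"
Sorted first:  fgghjj
Sorted second: admmop
Differ at position 0: 'f' vs 'a' => not anagrams

0


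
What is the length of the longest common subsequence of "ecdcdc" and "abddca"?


LCS of "ecdcdc" and "abddca"
DP table:
           a    b    d    d    c    a
      0    0    0    0    0    0    0
  e   0    0    0    0    0    0    0
  c   0    0    0    0    0    1    1
  d   0    0    0    1    1    1    1
  c   0    0    0    1    1    2    2
  d   0    0    0    1    2    2    2
  c   0    0    0    1    2    3    3
LCS length = dp[6][6] = 3

3


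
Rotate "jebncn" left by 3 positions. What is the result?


Input: "jebncn", rotate left by 3
First 3 characters: "jeb"
Remaining characters: "ncn"
Concatenate remaining + first: "ncn" + "jeb" = "ncnjeb"

ncnjeb


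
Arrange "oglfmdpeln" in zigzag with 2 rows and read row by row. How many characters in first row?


Zigzag "oglfmdpeln" into 2 rows:
Placing characters:
  'o' => row 0
  'g' => row 1
  'l' => row 0
  'f' => row 1
  'm' => row 0
  'd' => row 1
  'p' => row 0
  'e' => row 1
  'l' => row 0
  'n' => row 1
Rows:
  Row 0: "olmpl"
  Row 1: "gfden"
First row length: 5

5


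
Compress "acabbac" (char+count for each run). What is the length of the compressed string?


Input: acabbac
Runs:
  'a' x 1 => "a1"
  'c' x 1 => "c1"
  'a' x 1 => "a1"
  'b' x 2 => "b2"
  'a' x 1 => "a1"
  'c' x 1 => "c1"
Compressed: "a1c1a1b2a1c1"
Compressed length: 12

12


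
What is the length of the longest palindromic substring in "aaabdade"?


Input: "aaabdade"
Checking substrings for palindromes:
  [0:3] "aaa" (len 3) => palindrome
  [4:7] "dad" (len 3) => palindrome
  [0:2] "aa" (len 2) => palindrome
  [1:3] "aa" (len 2) => palindrome
Longest palindromic substring: "aaa" with length 3

3


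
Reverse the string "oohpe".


Input: oohpe
Reading characters right to left:
  Position 4: 'e'
  Position 3: 'p'
  Position 2: 'h'
  Position 1: 'o'
  Position 0: 'o'
Reversed: ephoo

ephoo


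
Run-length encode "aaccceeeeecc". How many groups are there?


Input: aaccceeeeecc
Scanning for consecutive runs:
  Group 1: 'a' x 2 (positions 0-1)
  Group 2: 'c' x 3 (positions 2-4)
  Group 3: 'e' x 5 (positions 5-9)
  Group 4: 'c' x 2 (positions 10-11)
Total groups: 4

4


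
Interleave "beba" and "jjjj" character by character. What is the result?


Interleaving "beba" and "jjjj":
  Position 0: 'b' from first, 'j' from second => "bj"
  Position 1: 'e' from first, 'j' from second => "ej"
  Position 2: 'b' from first, 'j' from second => "bj"
  Position 3: 'a' from first, 'j' from second => "aj"
Result: bjejbjaj

bjejbjaj


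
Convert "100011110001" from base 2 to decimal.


Input: "100011110001" in base 2
Positional expansion:
  Digit '1' (value 1) x 2^11 = 2048
  Digit '0' (value 0) x 2^10 = 0
  Digit '0' (value 0) x 2^9 = 0
  Digit '0' (value 0) x 2^8 = 0
  Digit '1' (value 1) x 2^7 = 128
  Digit '1' (value 1) x 2^6 = 64
  Digit '1' (value 1) x 2^5 = 32
  Digit '1' (value 1) x 2^4 = 16
  Digit '0' (value 0) x 2^3 = 0
  Digit '0' (value 0) x 2^2 = 0
  Digit '0' (value 0) x 2^1 = 0
  Digit '1' (value 1) x 2^0 = 1
Sum = 2289

2289


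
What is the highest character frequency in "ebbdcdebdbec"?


Input: ebbdcdebdbec
Character counts:
  'b': 4
  'c': 2
  'd': 3
  'e': 3
Maximum frequency: 4

4


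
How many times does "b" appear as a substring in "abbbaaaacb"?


Searching for "b" in "abbbaaaacb"
Scanning each position:
  Position 0: "a" => no
  Position 1: "b" => MATCH
  Position 2: "b" => MATCH
  Position 3: "b" => MATCH
  Position 4: "a" => no
  Position 5: "a" => no
  Position 6: "a" => no
  Position 7: "a" => no
  Position 8: "c" => no
  Position 9: "b" => MATCH
Total occurrences: 4

4


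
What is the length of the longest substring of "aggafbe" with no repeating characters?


Input: "aggafbe"
Sliding window (track last position of each char):
  Position 0 ('a'): window [0,0] length 1 -- new best
  Position 1 ('g'): window [0,1] length 2 -- new best
  Position 2 ('g'): repeat (last at 1), move window start to 2
  Position 2 ('g'): window [2,2] length 1
  Position 3 ('a'): window [2,3] length 2
  Position 4 ('f'): window [2,4] length 3 -- new best
  Position 5 ('b'): window [2,5] length 4 -- new best
  Position 6 ('e'): window [2,6] length 5 -- new best
Longest substring with no repeats: "gafbe" with length 5

5


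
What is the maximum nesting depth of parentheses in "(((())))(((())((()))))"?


Input: "(((())))(((())((()))))"
Tracking depth:
  Position 0 '(': depth becomes 1
  Position 1 '(': depth becomes 2
  Position 2 '(': depth becomes 3
  Position 3 '(': depth becomes 4
  Position 4 ')': depth becomes 3
  Position 5 ')': depth becomes 2
  Position 6 ')': depth becomes 1
  Position 7 ')': depth becomes 0
  Position 8 '(': depth becomes 1
  Position 9 '(': depth becomes 2
  Position 10 '(': depth becomes 3
  Position 11 '(': depth becomes 4
  Position 12 ')': depth becomes 3
  Position 13 ')': depth becomes 2
  Position 14 '(': depth becomes 3
  Position 15 '(': depth becomes 4
  Position 16 '(': depth becomes 5
  Position 17 ')': depth becomes 4
  Position 18 ')': depth becomes 3
  Position 19 ')': depth becomes 2
  Position 20 ')': depth becomes 1
  Position 21 ')': depth becomes 0
Maximum depth reached: 5

5


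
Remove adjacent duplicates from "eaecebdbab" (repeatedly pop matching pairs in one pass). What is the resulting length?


Input: eaecebdbab
Stack-based adjacent duplicate removal:
  Read 'e': push. Stack: e
  Read 'a': push. Stack: ea
  Read 'e': push. Stack: eae
  Read 'c': push. Stack: eaec
  Read 'e': push. Stack: eaece
  Read 'b': push. Stack: eaeceb
  Read 'd': push. Stack: eaecebd
  Read 'b': push. Stack: eaecebdb
  Read 'a': push. Stack: eaecebdba
  Read 'b': push. Stack: eaecebdbab
Final stack: "eaecebdbab" (length 10)

10


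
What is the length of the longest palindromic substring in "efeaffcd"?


Input: "efeaffcd"
Checking substrings for palindromes:
  [0:3] "efe" (len 3) => palindrome
  [4:6] "ff" (len 2) => palindrome
Longest palindromic substring: "efe" with length 3

3


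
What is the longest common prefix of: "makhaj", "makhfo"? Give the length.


Words: makhaj, makhfo
  Position 0: all 'm' => match
  Position 1: all 'a' => match
  Position 2: all 'k' => match
  Position 3: all 'h' => match
  Position 4: ('a', 'f') => mismatch, stop
LCP = "makh" (length 4)

4


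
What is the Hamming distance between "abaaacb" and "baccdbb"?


Comparing "abaaacb" and "baccdbb" position by position:
  Position 0: 'a' vs 'b' => differ
  Position 1: 'b' vs 'a' => differ
  Position 2: 'a' vs 'c' => differ
  Position 3: 'a' vs 'c' => differ
  Position 4: 'a' vs 'd' => differ
  Position 5: 'c' vs 'b' => differ
  Position 6: 'b' vs 'b' => same
Total differences (Hamming distance): 6

6


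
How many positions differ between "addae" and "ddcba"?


Comparing "addae" and "ddcba" position by position:
  Position 0: 'a' vs 'd' => DIFFER
  Position 1: 'd' vs 'd' => same
  Position 2: 'd' vs 'c' => DIFFER
  Position 3: 'a' vs 'b' => DIFFER
  Position 4: 'e' vs 'a' => DIFFER
Positions that differ: 4

4


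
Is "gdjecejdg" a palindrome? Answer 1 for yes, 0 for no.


Input: gdjecejdg
Reversed: gdjecejdg
  Compare pos 0 ('g') with pos 8 ('g'): match
  Compare pos 1 ('d') with pos 7 ('d'): match
  Compare pos 2 ('j') with pos 6 ('j'): match
  Compare pos 3 ('e') with pos 5 ('e'): match
Result: palindrome

1


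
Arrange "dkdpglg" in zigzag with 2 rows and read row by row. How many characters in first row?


Zigzag "dkdpglg" into 2 rows:
Placing characters:
  'd' => row 0
  'k' => row 1
  'd' => row 0
  'p' => row 1
  'g' => row 0
  'l' => row 1
  'g' => row 0
Rows:
  Row 0: "ddgg"
  Row 1: "kpl"
First row length: 4

4
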